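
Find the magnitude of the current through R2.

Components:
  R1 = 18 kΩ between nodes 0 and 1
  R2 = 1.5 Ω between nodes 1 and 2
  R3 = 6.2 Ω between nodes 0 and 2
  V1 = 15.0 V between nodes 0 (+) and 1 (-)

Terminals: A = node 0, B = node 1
Nodal analysis, taking node 1 as the 0 V reference.
Source V1 fixes V_0 = 15 V.
KCL at each unknown node (sum of currents leaving = 0; resistances in Ω):
  Node 2: (V_2 - 0)/1.5 + (V_2 - 15)/6.2 = 0
Collecting terms: 0.828 × V_2 = 2.419  =>  V_2 = 2.922 V
I_R2 = (V_1 - V_2)/R2 = (0 - 2.922)/1.5 = -1.948 A
|I_R2| = 1.948 A

Final answer: |I_R2| = 1.948 A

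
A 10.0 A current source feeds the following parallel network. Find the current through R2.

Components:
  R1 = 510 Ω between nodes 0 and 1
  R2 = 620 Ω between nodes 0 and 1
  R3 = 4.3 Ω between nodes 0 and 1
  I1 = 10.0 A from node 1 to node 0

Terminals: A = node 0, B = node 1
All resistors sit directly between nodes 0 and 1, so they are in parallel and share one voltage V; the full source current 10 A splits among them.
1/R_par = 1/510 + 1/620 + 1/4.3 = 0.2361 S  =>  R_par = 4.235 Ω
V = I × R_par = 10 × 4.235 = 42.35 V
I_R2 = V/R2 = 42.35/620 = 0.06831 A

Final answer: 0.06831 A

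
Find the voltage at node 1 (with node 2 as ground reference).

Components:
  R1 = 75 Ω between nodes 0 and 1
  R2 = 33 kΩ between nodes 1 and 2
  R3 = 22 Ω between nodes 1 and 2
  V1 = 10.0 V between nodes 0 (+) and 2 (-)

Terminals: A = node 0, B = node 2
Nodal analysis, taking node 2 as the 0 V reference.
Source V1 fixes V_0 = 10 V.
KCL at each unknown node (sum of currents leaving = 0; resistances in Ω):
  Node 1: (V_1 - 10)/75 + (V_1 - 0)/33000 + (V_1 - 0)/22 = 0
Collecting terms: 0.05882 × V_1 = 0.1333  =>  V_1 = 2.267 V
The requested potential is V_1 = 2.267 V.

Final answer: V_1 = 2.267 V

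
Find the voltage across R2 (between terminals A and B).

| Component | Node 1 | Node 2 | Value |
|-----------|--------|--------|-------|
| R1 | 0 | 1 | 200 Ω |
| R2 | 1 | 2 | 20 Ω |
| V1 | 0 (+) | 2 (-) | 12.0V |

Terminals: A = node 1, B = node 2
R1 and R2 are in series across V1 (node 0 → node 1 → node 2), and the output A–B is taken across R2, so this is a voltage divider.
Series current: I = V1/(R1 + R2) = 12/(200 + 20) = 12/220 = 0.05455 A
V_R2 = I × R2 = V1 × R2/(R1 + R2) = 12 × 20/220 = 1.091 V

Final answer: 1.091 V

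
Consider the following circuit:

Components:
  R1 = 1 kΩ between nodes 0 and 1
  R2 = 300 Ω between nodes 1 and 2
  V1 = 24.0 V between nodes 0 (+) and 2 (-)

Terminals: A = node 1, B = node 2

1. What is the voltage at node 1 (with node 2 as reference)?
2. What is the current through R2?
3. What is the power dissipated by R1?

Nodal analysis, taking node 2 as the 0 V reference.
Source V1 fixes V_0 = 24 V.
KCL at each unknown node (sum of currents leaving = 0; resistances in Ω):
  Node 1: (V_1 - 24)/1000 + (V_1 - 0)/300 = 0
Collecting terms: 0.004333 × V_1 = 0.024  =>  V_1 = 5.538 V
Part 1:
  Read off the nodal solution: V_1 = 5.538 V
Part 2:
  I_R2 = (V_1 - V_2)/R2 = (5.538 - 0)/300 = 0.01846 A
  Magnitude: I_R2 = 0.01846 A
Part 3:
  I_R1 = (V_0 - V_1)/R1 = (24 - 5.538)/1000 = 0.01846 A
  P_R1 = I_R1² × R1 = (0.01846)² × 1000 = 0.3408 W

Final answers:
1. V_1 = 5.538 V
2. I_R2 = 0.01846 A
3. P_R1 = 0.3408 W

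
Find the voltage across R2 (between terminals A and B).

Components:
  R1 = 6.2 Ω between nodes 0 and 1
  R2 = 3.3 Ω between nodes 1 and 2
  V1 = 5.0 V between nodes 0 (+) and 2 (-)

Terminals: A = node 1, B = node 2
R1 and R2 are in series across V1 (node 0 → node 1 → node 2), and the output A–B is taken across R2, so this is a voltage divider.
Series current: I = V1/(R1 + R2) = 5/(6.2 + 3.3) = 5/9.5 = 0.5263 A
V_R2 = I × R2 = V1 × R2/(R1 + R2) = 5 × 3.3/9.5 = 1.737 V

Final answer: 1.737 V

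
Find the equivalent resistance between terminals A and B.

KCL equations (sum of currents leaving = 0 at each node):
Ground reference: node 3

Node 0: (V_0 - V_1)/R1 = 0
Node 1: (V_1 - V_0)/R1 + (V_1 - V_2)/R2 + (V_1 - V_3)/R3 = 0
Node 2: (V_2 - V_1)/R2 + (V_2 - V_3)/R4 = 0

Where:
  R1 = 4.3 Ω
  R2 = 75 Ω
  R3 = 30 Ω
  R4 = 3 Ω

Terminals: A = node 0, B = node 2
Reduce the network between node 0 (A) and node 2 (B) by series/parallel combination:
  Rs1 = R3 + R4 (series, joined only at node 3) = 30 + 3 = 33 Ω
  Rp1 = R2 ‖ Rs1 (parallel, both between nodes 1 and 2) = 1/(1/75 + 1/33) = 22.92 Ω
  Rs2 = R1 + Rp1 (series, joined only at node 1) = 4.3 + 22.92 = 27.22 Ω
R_eq = 27.22 Ω

Final answer: 27.22 Ω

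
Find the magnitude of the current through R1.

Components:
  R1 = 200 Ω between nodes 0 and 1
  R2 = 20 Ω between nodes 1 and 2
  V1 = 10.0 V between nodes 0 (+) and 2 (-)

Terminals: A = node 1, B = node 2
Nodal analysis, taking node 2 as the 0 V reference.
Source V1 fixes V_0 = 10 V.
KCL at each unknown node (sum of currents leaving = 0; resistances in Ω):
  Node 1: (V_1 - 10)/200 + (V_1 - 0)/20 = 0
Collecting terms: 0.055 × V_1 = 0.05  =>  V_1 = 0.9091 V
I_R1 = (V_0 - V_1)/R1 = (10 - 0.9091)/200 = 0.04545 A
|I_R1| = 0.04545 A

Final answer: |I_R1| = 0.04545 A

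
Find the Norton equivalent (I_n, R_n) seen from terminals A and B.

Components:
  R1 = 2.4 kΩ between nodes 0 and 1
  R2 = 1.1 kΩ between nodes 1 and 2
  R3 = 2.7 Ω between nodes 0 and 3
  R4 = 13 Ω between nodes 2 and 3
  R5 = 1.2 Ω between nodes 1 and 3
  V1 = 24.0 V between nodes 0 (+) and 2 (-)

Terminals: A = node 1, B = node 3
Find the Thévenin equivalent first; then I_n = V_th/R_th and R_n = R_th.
Step 1 — V_th is the open-circuit voltage V_A - V_B (nothing connected across the terminals).
Nodal analysis, taking node 2 as the 0 V reference.
Source V1 fixes V_0 = 24 V.
KCL at each unknown node (sum of currents leaving = 0; resistances in Ω):
  Node 1: (V_1 - 24)/2400 + (V_1 - 0)/1100 + (V_1 - V_3)/1.2 = 0
  Node 3: (V_3 - 24)/2.7 + (V_3 - 0)/13 + (V_3 - V_1)/1.2 = 0
Collecting terms (coefficients in siemens):
  0.8347·V_1 - 0.8333·V_3 = 0.01
  1.281·V_3 - 0.8333·V_1 = 8.889
Determinant D = (0.8347)(1.281) - (-0.8333)(-0.8333) = 0.3744
V_1 = [(0.01)(1.281) - (-0.8333)(8.889)]/D = 19.82 V
V_3 = [(0.8347)(8.889) - (0.01)(-0.8333)]/D = 19.84 V
V_th = V_1 - V_3 = 19.82 - 19.84 = -0.01953 V
Step 2 — R_th: zero the source — replace V1 by a short circuit (node 2 merges into node 0) — and find the resistance seen between A (node 1) and B (node 3).
Reduce the network between node 1 (A) and node 3 (B) by series/parallel combination:
  Rp1 = R1 ‖ R2 (parallel, both between nodes 0 and 1) = 1/(1/2400 + 1/1100) = 754.3 Ω
  Rp2 = R3 ‖ R4 (parallel, both between nodes 0 and 3) = 1/(1/2.7 + 1/13) = 2.236 Ω
  Rs1 = Rp1 + Rp2 (series, joined only at node 0) = 754.3 + 2.236 = 756.5 Ω
  Rp3 = R5 ‖ Rs1 (parallel, both between nodes 1 and 3) = 1/(1/1.2 + 1/756.5) = 1.198 Ω
R_th = 1.198 Ω
I_n = V_th/R_th = -0.01953/1.198 = -0.0163 A, and R_n = R_th = 1.198 Ω

Final answer: I_n = -0.0163 A, R_n = 1.198 Ω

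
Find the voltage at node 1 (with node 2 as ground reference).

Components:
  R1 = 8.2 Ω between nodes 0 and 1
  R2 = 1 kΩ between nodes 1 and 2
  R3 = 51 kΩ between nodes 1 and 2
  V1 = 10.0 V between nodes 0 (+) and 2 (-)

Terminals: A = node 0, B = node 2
Nodal analysis, taking node 2 as the 0 V reference.
Source V1 fixes V_0 = 10 V.
KCL at each unknown node (sum of currents leaving = 0; resistances in Ω):
  Node 1: (V_1 - 10)/8.2 + (V_1 - 0)/1000 + (V_1 - 0)/51000 = 0
Collecting terms: 0.123 × V_1 = 1.22  =>  V_1 = 9.917 V
The requested potential is V_1 = 9.917 V.

Final answer: V_1 = 9.917 V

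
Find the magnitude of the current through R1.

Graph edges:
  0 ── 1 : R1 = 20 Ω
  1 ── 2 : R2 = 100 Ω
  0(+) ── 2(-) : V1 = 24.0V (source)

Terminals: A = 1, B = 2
Nodal analysis, taking node 2 as the 0 V reference.
Source V1 fixes V_0 = 24 V.
KCL at each unknown node (sum of currents leaving = 0; resistances in Ω):
  Node 1: (V_1 - 24)/20 + (V_1 - 0)/100 = 0
Collecting terms: 0.06 × V_1 = 1.2  =>  V_1 = 20 V
I_R1 = (V_0 - V_1)/R1 = (24 - 20)/20 = 0.2 A
|I_R1| = 0.2 A

Final answer: |I_R1| = 0.2 A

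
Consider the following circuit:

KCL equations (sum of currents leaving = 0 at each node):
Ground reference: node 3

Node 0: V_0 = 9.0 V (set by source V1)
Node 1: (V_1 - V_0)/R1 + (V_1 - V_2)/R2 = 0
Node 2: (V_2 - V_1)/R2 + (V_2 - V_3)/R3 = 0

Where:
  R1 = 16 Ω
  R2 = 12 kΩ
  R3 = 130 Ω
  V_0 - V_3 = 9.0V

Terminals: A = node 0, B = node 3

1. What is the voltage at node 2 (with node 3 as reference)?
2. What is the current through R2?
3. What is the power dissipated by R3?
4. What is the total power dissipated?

Nodal analysis, taking node 3 as the 0 V reference.
Source V1 fixes V_0 = 9 V.
KCL at each unknown node (sum of currents leaving = 0; resistances in Ω):
  Node 1: (V_1 - 9)/16 + (V_1 - V_2)/12000 = 0
  Node 2: (V_2 - V_1)/12000 + (V_2 - 0)/130 = 0
Collecting terms (coefficients in siemens):
  0.06258·V_1 - 0.00008333·V_2 = 0.5625
  0.007776·V_2 - 0.00008333·V_1 = 0
Determinant D = (0.06258)(0.007776) - (-0.00008333)(-0.00008333) = 0.0004866
V_1 = [(0.5625)(0.007776) - (-0.00008333)(0)]/D = 8.988 V
V_2 = [(0.06258)(0) - (0.5625)(-0.00008333)]/D = 0.09633 V
Part 1:
  Read off the nodal solution: V_2 = 0.09633 V
Part 2:
  I_R2 = (V_1 - V_2)/R2 = (8.988 - 0.09633)/12000 = 0.000741 A
  Magnitude: I_R2 = 0.000741 A
Part 3:
  I_R3 = (V_2 - V_3)/R3 = (0.09633 - 0)/130 = 0.000741 A
  P_R3 = I_R3² × R3 = (0.000741)² × 130 = 0.00007138 W
Part 4:
  Power in each resistor, P = (ΔV)²/R:
    P_R1 = (9 - 8.988)²/16 = 0.000008785 W
    P_R2 = (8.988 - 0.09633)²/12000 = 0.006589 W
    P_R3 = (0.09633 - 0)²/130 = 0.00007138 W
  P_total = P_R1 + P_R2 + P_R3 = 0.006669 W

Final answers:
1. V_2 = 0.09633 V
2. I_R2 = 0.000741 A
3. P_R3 = 7.138e-05 W
4. P_total = 0.006669 W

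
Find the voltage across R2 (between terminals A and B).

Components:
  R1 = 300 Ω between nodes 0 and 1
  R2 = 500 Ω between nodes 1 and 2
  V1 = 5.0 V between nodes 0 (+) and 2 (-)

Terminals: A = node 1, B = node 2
R1 and R2 are in series across V1 (node 0 → node 1 → node 2), and the output A–B is taken across R2, so this is a voltage divider.
Series current: I = V1/(R1 + R2) = 5/(300 + 500) = 5/800 = 0.00625 A
V_R2 = I × R2 = V1 × R2/(R1 + R2) = 5 × 500/800 = 3.125 V

Final answer: 3.125 V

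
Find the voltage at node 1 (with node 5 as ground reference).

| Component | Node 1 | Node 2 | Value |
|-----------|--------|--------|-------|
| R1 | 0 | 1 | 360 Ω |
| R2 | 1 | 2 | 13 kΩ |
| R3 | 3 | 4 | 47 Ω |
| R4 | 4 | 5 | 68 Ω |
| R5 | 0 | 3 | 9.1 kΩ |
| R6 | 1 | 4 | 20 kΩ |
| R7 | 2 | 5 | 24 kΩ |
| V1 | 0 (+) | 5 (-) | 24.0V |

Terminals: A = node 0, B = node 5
Nodal analysis, taking node 5 as the 0 V reference.
Source V1 fixes V_0 = 24 V.
KCL at each unknown node (sum of currents leaving = 0; resistances in Ω):
  Node 1: (V_1 - 24)/360 + (V_1 - V_2)/13000 + (V_1 - V_4)/20000 = 0
  Node 2: (V_2 - V_1)/13000 + (V_2 - 0)/24000 = 0
  Node 3: (V_3 - V_4)/47 + (V_3 - 24)/9100 = 0
  Node 4: (V_4 - V_3)/47 + (V_4 - 0)/68 + (V_4 - V_1)/20000 = 0
Collecting terms (coefficients in siemens):
  0.002905·V_1 - 0.00007692·V_2 - 0.00005·V_4 = 0.06667
  0.0001186·V_2 - 0.00007692·V_1 = 0
  0.02139·V_3 - 0.02128·V_4 = 0.002637
  0.03603·V_4 - 0.00005·V_1 - 0.02128·V_3 = 0
Solving these 4 simultaneous equations (Gaussian elimination) gives:
  V_1 = 23.36 V, V_2 = 15.15 V, V_3 = 0.3771 V, V_4 = 0.2551 V
The requested potential is V_1 = 23.36 V.

Final answer: V_1 = 23.36 V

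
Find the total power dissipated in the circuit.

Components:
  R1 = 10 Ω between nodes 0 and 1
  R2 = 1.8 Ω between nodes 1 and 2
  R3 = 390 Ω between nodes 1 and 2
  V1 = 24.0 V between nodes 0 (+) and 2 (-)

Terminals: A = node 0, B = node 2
Nodal analysis, taking node 2 as the 0 V reference.
Source V1 fixes V_0 = 24 V.
KCL at each unknown node (sum of currents leaving = 0; resistances in Ω):
  Node 1: (V_1 - 24)/10 + (V_1 - 0)/1.8 + (V_1 - 0)/390 = 0
Collecting terms: 0.6581 × V_1 = 2.4  =>  V_1 = 3.647 V
Power in each resistor, P = (ΔV)²/R:
  P_R1 = (24 - 3.647)²/10 = 41.43 W
  P_R2 = (3.647 - 0)²/1.8 = 7.388 W
  P_R3 = (3.647 - 0)²/390 = 0.0341 W
P_total = P_R1 + P_R2 + P_R3 = 48.85 W

Final answer: 48.85 W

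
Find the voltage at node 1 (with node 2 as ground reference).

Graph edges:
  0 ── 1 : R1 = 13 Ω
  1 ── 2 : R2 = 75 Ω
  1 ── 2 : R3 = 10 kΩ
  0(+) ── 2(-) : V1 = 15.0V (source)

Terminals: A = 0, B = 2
Nodal analysis, taking node 2 as the 0 V reference.
Source V1 fixes V_0 = 15 V.
KCL at each unknown node (sum of currents leaving = 0; resistances in Ω):
  Node 1: (V_1 - 15)/13 + (V_1 - 0)/75 + (V_1 - 0)/10000 = 0
Collecting terms: 0.09036 × V_1 = 1.154  =>  V_1 = 12.77 V
The requested potential is V_1 = 12.77 V.

Final answer: V_1 = 12.77 V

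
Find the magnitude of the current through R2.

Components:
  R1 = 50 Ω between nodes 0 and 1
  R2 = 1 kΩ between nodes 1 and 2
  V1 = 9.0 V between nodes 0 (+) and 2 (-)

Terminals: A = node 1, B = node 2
Nodal analysis, taking node 2 as the 0 V reference.
Source V1 fixes V_0 = 9 V.
KCL at each unknown node (sum of currents leaving = 0; resistances in Ω):
  Node 1: (V_1 - 9)/50 + (V_1 - 0)/1000 = 0
Collecting terms: 0.021 × V_1 = 0.18  =>  V_1 = 8.571 V
I_R2 = (V_1 - V_2)/R2 = (8.571 - 0)/1000 = 0.008571 A
|I_R2| = 0.008571 A

Final answer: |I_R2| = 0.008571 A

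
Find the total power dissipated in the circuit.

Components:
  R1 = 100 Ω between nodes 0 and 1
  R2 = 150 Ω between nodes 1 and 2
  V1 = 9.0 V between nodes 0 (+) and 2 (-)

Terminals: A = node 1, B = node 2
Nodal analysis, taking node 2 as the 0 V reference.
Source V1 fixes V_0 = 9 V.
KCL at each unknown node (sum of currents leaving = 0; resistances in Ω):
  Node 1: (V_1 - 9)/100 + (V_1 - 0)/150 = 0
Collecting terms: 0.01667 × V_1 = 0.09  =>  V_1 = 5.4 V
Power in each resistor, P = (ΔV)²/R:
  P_R1 = (9 - 5.4)²/100 = 0.1296 W
  P_R2 = (5.4 - 0)²/150 = 0.1944 W
P_total = P_R1 + P_R2 = 0.324 W

Final answer: 0.324 W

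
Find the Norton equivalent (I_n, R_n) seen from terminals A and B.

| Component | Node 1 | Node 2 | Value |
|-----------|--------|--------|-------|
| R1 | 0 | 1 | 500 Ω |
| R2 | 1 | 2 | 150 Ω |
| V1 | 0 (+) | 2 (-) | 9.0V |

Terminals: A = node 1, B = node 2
Find the Thévenin equivalent first; then I_n = V_th/R_th and R_n = R_th.
Step 1 — V_th is the open-circuit voltage V_A - V_B (nothing connected across the terminals).
Nodal analysis, taking node 2 as the 0 V reference.
Source V1 fixes V_0 = 9 V.
KCL at each unknown node (sum of currents leaving = 0; resistances in Ω):
  Node 1: (V_1 - 9)/500 + (V_1 - 0)/150 = 0
Collecting terms: 0.008667 × V_1 = 0.018  =>  V_1 = 2.077 V
V_th = V_1 - V_2 = 2.077 - 0 = 2.077 V
Step 2 — R_th: zero the source — replace V1 by a short circuit (node 2 merges into node 0) — and find the resistance seen between A (node 1) and B (node 0).
Reduce the network between node 1 (A) and node 0 (B) by series/parallel combination:
  Rp1 = R1 ‖ R2 (parallel, both between nodes 0 and 1) = 1/(1/500 + 1/150) = 115.4 Ω
R_th = 115.4 Ω
I_n = V_th/R_th = 2.077/115.4 = 0.018 A, and R_n = R_th = 115.4 Ω

Final answer: I_n = 0.018 A, R_n = 115.4 Ω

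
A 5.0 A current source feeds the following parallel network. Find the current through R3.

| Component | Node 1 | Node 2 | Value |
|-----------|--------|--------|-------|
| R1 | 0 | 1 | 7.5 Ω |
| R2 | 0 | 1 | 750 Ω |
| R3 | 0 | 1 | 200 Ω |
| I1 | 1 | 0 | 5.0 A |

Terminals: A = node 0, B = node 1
All resistors sit directly between nodes 0 and 1, so they are in parallel and share one voltage V; the full source current 5 A splits among them.
1/R_par = 1/7.5 + 1/750 + 1/200 = 0.1397 S  =>  R_par = 7.16 Ω
V = I × R_par = 5 × 7.16 = 35.8 V
I_R3 = V/R3 = 35.8/200 = 0.179 A

Final answer: 0.179 A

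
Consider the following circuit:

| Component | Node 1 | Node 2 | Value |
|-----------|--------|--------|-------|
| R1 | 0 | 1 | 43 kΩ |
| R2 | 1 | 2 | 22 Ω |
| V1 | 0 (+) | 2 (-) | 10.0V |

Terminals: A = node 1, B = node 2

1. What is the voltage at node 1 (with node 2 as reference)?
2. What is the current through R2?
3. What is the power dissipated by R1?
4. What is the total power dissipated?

Nodal analysis, taking node 2 as the 0 V reference.
Source V1 fixes V_0 = 10 V.
KCL at each unknown node (sum of currents leaving = 0; resistances in Ω):
  Node 1: (V_1 - 10)/43000 + (V_1 - 0)/22 = 0
Collecting terms: 0.04548 × V_1 = 0.0002326  =>  V_1 = 0.005114 V
Part 1:
  Read off the nodal solution: V_1 = 0.005114 V
Part 2:
  I_R2 = (V_1 - V_2)/R2 = (0.005114 - 0)/22 = 0.0002324 A
  Magnitude: I_R2 = 0.0002324 A
Part 3:
  I_R1 = (V_0 - V_1)/R1 = (10 - 0.005114)/43000 = 0.0002324 A
  P_R1 = I_R1² × R1 = (0.0002324)² × 43000 = 0.002323 W
Part 4:
  Power in each resistor, P = (ΔV)²/R:
    P_R1 = (10 - 0.005114)²/43000 = 0.002323 W
    P_R2 = (0.005114 - 0)²/22 = 0.000001189 W
  P_total = P_R1 + P_R2 = 0.002324 W

Final answers:
1. V_1 = 0.005114 V
2. I_R2 = 0.0002324 A
3. P_R1 = 0.002323 W
4. P_total = 0.002324 W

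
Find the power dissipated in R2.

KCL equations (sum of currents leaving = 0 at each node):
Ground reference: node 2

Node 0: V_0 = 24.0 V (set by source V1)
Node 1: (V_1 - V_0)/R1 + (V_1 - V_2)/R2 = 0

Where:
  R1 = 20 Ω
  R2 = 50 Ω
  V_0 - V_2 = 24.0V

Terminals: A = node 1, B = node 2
Nodal analysis, taking node 2 as the 0 V reference.
Source V1 fixes V_0 = 24 V.
KCL at each unknown node (sum of currents leaving = 0; resistances in Ω):
  Node 1: (V_1 - 24)/20 + (V_1 - 0)/50 = 0
Collecting terms: 0.07 × V_1 = 1.2  =>  V_1 = 17.14 V
I_R2 = (V_1 - V_2)/R2 = (17.14 - 0)/50 = 0.3429 A
P_R2 = I_R2² × R2 = (0.3429)² × 50 = 5.878 W

Final answer: 5.878 W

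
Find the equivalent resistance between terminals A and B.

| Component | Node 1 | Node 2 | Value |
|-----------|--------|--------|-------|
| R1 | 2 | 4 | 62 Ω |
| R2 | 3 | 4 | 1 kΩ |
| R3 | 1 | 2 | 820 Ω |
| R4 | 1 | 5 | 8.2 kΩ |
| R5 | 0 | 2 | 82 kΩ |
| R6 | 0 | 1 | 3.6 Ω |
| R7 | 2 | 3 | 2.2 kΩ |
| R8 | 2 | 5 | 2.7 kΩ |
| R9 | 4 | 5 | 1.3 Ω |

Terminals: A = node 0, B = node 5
The network is not a plain series/parallel combination. Inject a 1 A test current into terminal A (node 0) and return it from terminal B (node 5); then R_eq = V_A / (1 A).
Nodal analysis, taking node 5 as the 0 V reference.
Current source I_test pushes 1 A into node 0 and draws it out of node 5.
KCL at each unknown node (sum of currents leaving = 0; resistances in Ω):
  Node 0: (V_0 - V_2)/82000 + (V_0 - V_1)/3.6 - 1 = 0
  Node 1: (V_1 - V_0)/3.6 + (V_1 - V_2)/820 + (V_1 - 0)/8200 = 0
  Node 2: (V_2 - V_0)/82000 + (V_2 - V_1)/820 + (V_2 - V_4)/62 + (V_2 - V_3)/2200 + (V_2 - 0)/2700 = 0
  Node 3: (V_3 - V_2)/2200 + (V_3 - V_4)/1000 = 0
  Node 4: (V_4 - V_2)/62 + (V_4 - V_3)/1000 + (V_4 - 0)/1.3 = 0
Collecting terms (coefficients in siemens):
  0.2778·V_0 - 0.2778·V_1 - 0.0000122·V_2 = 1
  0.2791·V_1 - 0.2778·V_0 - 0.00122·V_2 = 0
  0.01819·V_2 - 0.0000122·V_0 - 0.00122·V_1 - 0.0004545·V_3 - 0.01613·V_4 = 0
  0.001455·V_3 - 0.0004545·V_2 - 0.001·V_4 = 0
  0.7864·V_4 - 0.01613·V_2 - 0.001·V_3 = 0
Solving these 5 simultaneous equations (Gaussian elimination) gives:
  V_0 = 792.2 V, V_1 = 788.6 V, V_2 = 54.88 V, V_3 = 17.94 V
  V_4 = 1.149 V
R_eq = V_0 / 1 A = 792.2 Ω

Final answer: 792.2 Ω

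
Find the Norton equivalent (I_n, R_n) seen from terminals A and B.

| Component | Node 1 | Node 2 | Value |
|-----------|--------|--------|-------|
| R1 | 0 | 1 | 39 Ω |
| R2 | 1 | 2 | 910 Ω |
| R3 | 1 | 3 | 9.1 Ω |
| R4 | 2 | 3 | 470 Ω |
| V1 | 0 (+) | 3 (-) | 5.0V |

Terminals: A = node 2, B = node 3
Find the Thévenin equivalent first; then I_n = V_th/R_th and R_n = R_th.
Step 1 — V_th is the open-circuit voltage V_A - V_B (nothing connected across the terminals).
Nodal analysis, taking node 3 as the 0 V reference.
Source V1 fixes V_0 = 5 V.
KCL at each unknown node (sum of currents leaving = 0; resistances in Ω):
  Node 1: (V_1 - 5)/39 + (V_1 - V_2)/910 + (V_1 - 0)/9.1 = 0
  Node 2: (V_2 - V_1)/910 + (V_2 - 0)/470 = 0
Collecting terms (coefficients in siemens):
  0.1366·V_1 - 0.001099·V_2 = 0.1282
  0.003227·V_2 - 0.001099·V_1 = 0
Determinant D = (0.1366)(0.003227) - (-0.001099)(-0.001099) = 0.0004396
V_1 = [(0.1282)(0.003227) - (-0.001099)(0)]/D = 0.9409 V
V_2 = [(0.1366)(0) - (0.1282)(-0.001099)]/D = 0.3205 V
V_th = V_2 - V_3 = 0.3205 - 0 = 0.3205 V
Step 2 — R_th: zero the source — replace V1 by a short circuit (node 3 merges into node 0) — and find the resistance seen between A (node 2) and B (node 0).
Reduce the network between node 2 (A) and node 0 (B) by series/parallel combination:
  Rp1 = R1 ‖ R3 (parallel, both between nodes 0 and 1) = 1/(1/39 + 1/9.1) = 7.378 Ω
  Rs1 = R2 + Rp1 (series, joined only at node 1) = 910 + 7.378 = 917.4 Ω
  Rp2 = R4 ‖ Rs1 (parallel, both between nodes 0 and 2) = 1/(1/470 + 1/917.4) = 310.8 Ω
R_th = 310.8 Ω
I_n = V_th/R_th = 0.3205/310.8 = 0.001031 A, and R_n = R_th = 310.8 Ω

Final answer: I_n = 0.001031 A, R_n = 310.8 Ω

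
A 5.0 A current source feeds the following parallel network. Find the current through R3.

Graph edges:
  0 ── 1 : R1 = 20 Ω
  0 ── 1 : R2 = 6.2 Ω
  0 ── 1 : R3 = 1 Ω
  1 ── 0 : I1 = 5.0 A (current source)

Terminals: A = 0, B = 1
All resistors sit directly between nodes 0 and 1, so they are in parallel and share one voltage V; the full source current 5 A splits among them.
1/R_par = 1/20 + 1/6.2 + 1/1 = 1.211 S  =>  R_par = 0.8256 Ω
V = I × R_par = 5 × 0.8256 = 4.128 V
I_R3 = V/R3 = 4.128/1 = 4.128 A

Final answer: 4.128 A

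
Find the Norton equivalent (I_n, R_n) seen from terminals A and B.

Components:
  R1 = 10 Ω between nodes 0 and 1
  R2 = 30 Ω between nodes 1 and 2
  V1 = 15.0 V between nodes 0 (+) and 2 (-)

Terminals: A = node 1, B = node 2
Find the Thévenin equivalent first; then I_n = V_th/R_th and R_n = R_th.
Step 1 — V_th is the open-circuit voltage V_A - V_B (nothing connected across the terminals).
Nodal analysis, taking node 2 as the 0 V reference.
Source V1 fixes V_0 = 15 V.
KCL at each unknown node (sum of currents leaving = 0; resistances in Ω):
  Node 1: (V_1 - 15)/10 + (V_1 - 0)/30 = 0
Collecting terms: 0.1333 × V_1 = 1.5  =>  V_1 = 11.25 V
V_th = V_1 - V_2 = 11.25 - 0 = 11.25 V
Step 2 — R_th: zero the source — replace V1 by a short circuit (node 2 merges into node 0) — and find the resistance seen between A (node 1) and B (node 0).
Reduce the network between node 1 (A) and node 0 (B) by series/parallel combination:
  Rp1 = R1 ‖ R2 (parallel, both between nodes 0 and 1) = 1/(1/10 + 1/30) = 7.5 Ω
R_th = 7.5 Ω
I_n = V_th/R_th = 11.25/7.5 = 1.5 A, and R_n = R_th = 7.5 Ω

Final answer: I_n = 1.5 A, R_n = 7.5 Ω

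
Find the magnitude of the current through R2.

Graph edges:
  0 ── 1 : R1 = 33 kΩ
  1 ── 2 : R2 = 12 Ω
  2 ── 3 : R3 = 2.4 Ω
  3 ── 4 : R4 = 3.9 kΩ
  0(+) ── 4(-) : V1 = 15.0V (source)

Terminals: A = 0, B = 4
Nodal analysis, taking node 4 as the 0 V reference.
Source V1 fixes V_0 = 15 V.
KCL at each unknown node (sum of currents leaving = 0; resistances in Ω):
  Node 1: (V_1 - 15)/33000 + (V_1 - V_2)/12 = 0
  Node 2: (V_2 - V_1)/12 + (V_2 - V_3)/2.4 = 0
  Node 3: (V_3 - V_2)/2.4 + (V_3 - 0)/3900 = 0
Collecting terms (coefficients in siemens):
  0.08336·V_1 - 0.08333·V_2 = 0.0004545
  0.5·V_2 - 0.08333·V_1 - 0.4167·V_3 = 0
  0.4169·V_3 - 0.4167·V_2 = 0
Solving these 3 simultaneous equations (Gaussian elimination) gives:
  V_1 = 1.591 V, V_2 = 1.586 V, V_3 = 1.585 V
I_R2 = (V_1 - V_2)/R2 = (1.591 - 1.586)/12 = 0.0004063 A
|I_R2| = 0.0004063 A

Final answer: |I_R2| = 0.0004063 A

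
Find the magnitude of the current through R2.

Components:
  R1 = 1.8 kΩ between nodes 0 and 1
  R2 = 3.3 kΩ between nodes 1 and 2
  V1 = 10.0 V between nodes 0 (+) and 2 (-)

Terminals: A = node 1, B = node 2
Nodal analysis, taking node 2 as the 0 V reference.
Source V1 fixes V_0 = 10 V.
KCL at each unknown node (sum of currents leaving = 0; resistances in Ω):
  Node 1: (V_1 - 10)/1800 + (V_1 - 0)/3300 = 0
Collecting terms: 0.0008586 × V_1 = 0.005556  =>  V_1 = 6.471 V
I_R2 = (V_1 - V_2)/R2 = (6.471 - 0)/3300 = 0.001961 A
|I_R2| = 0.001961 A

Final answer: |I_R2| = 0.001961 A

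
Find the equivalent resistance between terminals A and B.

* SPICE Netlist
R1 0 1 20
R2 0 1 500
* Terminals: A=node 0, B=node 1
Reduce the network between node 0 (A) and node 1 (B) by series/parallel combination:
  Rp1 = R1 ‖ R2 (parallel, both between nodes 0 and 1) = 1/(1/20 + 1/500) = 19.23 Ω
R_eq = 19.23 Ω

Final answer: 19.23 Ω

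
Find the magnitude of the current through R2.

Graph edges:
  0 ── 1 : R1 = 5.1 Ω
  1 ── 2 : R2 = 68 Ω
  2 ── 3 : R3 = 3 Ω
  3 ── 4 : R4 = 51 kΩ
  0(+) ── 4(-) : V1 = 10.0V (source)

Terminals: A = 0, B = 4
Nodal analysis, taking node 4 as the 0 V reference.
Source V1 fixes V_0 = 10 V.
KCL at each unknown node (sum of currents leaving = 0; resistances in Ω):
  Node 1: (V_1 - 10)/5.1 + (V_1 - V_2)/68 = 0
  Node 2: (V_2 - V_1)/68 + (V_2 - V_3)/3 = 0
  Node 3: (V_3 - V_2)/3 + (V_3 - 0)/51000 = 0
Collecting terms (coefficients in siemens):
  0.2108·V_1 - 0.01471·V_2 = 1.961
  0.348·V_2 - 0.01471·V_1 - 0.3333·V_3 = 0
  0.3334·V_3 - 0.3333·V_2 = 0
Solving these 3 simultaneous equations (Gaussian elimination) gives:
  V_1 = 9.999 V, V_2 = 9.986 V, V_3 = 9.985 V
I_R2 = (V_1 - V_2)/R2 = (9.999 - 9.986)/68 = 0.0001958 A
|I_R2| = 0.0001958 A

Final answer: |I_R2| = 0.0001958 A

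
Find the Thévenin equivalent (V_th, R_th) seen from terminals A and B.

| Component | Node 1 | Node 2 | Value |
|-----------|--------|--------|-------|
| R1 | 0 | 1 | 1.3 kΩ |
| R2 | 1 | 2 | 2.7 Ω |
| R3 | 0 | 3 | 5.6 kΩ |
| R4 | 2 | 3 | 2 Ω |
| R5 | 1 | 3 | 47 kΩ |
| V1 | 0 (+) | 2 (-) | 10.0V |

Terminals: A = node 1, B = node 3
Step 1 — V_th is the open-circuit voltage V_A - V_B (nothing connected across the terminals).
Nodal analysis, taking node 2 as the 0 V reference.
Source V1 fixes V_0 = 10 V.
KCL at each unknown node (sum of currents leaving = 0; resistances in Ω):
  Node 1: (V_1 - 10)/1300 + (V_1 - 0)/2.7 + (V_1 - V_3)/47000 = 0
  Node 3: (V_3 - 10)/5600 + (V_3 - 0)/2 + (V_3 - V_1)/47000 = 0
Collecting terms (coefficients in siemens):
  0.3712·V_1 - 0.00002128·V_3 = 0.007692
  0.5002·V_3 - 0.00002128·V_1 = 0.001786
Determinant D = (0.3712)(0.5002) - (-0.00002128)(-0.00002128) = 0.1857
V_1 = [(0.007692)(0.5002) - (-0.00002128)(0.001786)]/D = 0.02073 V
V_3 = [(0.3712)(0.001786) - (0.007692)(-0.00002128)]/D = 0.003571 V
V_th = V_1 - V_3 = 0.02073 - 0.003571 = 0.01715 V
Step 2 — R_th: zero the source — replace V1 by a short circuit (node 2 merges into node 0) — and find the resistance seen between A (node 1) and B (node 3).
Reduce the network between node 1 (A) and node 3 (B) by series/parallel combination:
  Rp1 = R1 ‖ R2 (parallel, both between nodes 0 and 1) = 1/(1/1300 + 1/2.7) = 2.694 Ω
  Rp2 = R3 ‖ R4 (parallel, both between nodes 0 and 3) = 1/(1/5600 + 1/2) = 1.999 Ω
  Rs1 = Rp1 + Rp2 (series, joined only at node 0) = 2.694 + 1.999 = 4.694 Ω
  Rp3 = R5 ‖ Rs1 (parallel, both between nodes 1 and 3) = 1/(1/47000 + 1/4.694) = 4.693 Ω
R_th = 4.693 Ω

Final answer: V_th = 0.01715 V, R_th = 4.693 Ω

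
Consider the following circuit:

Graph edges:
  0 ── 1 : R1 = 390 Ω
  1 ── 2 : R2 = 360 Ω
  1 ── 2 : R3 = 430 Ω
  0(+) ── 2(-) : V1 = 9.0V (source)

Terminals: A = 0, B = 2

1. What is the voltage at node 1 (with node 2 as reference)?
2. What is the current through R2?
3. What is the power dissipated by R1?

Nodal analysis, taking node 2 as the 0 V reference.
Source V1 fixes V_0 = 9 V.
KCL at each unknown node (sum of currents leaving = 0; resistances in Ω):
  Node 1: (V_1 - 9)/390 + (V_1 - 0)/360 + (V_1 - 0)/430 = 0
Collecting terms: 0.007667 × V_1 = 0.02308  =>  V_1 = 3.01 V
Part 1:
  Read off the nodal solution: V_1 = 3.01 V
Part 2:
  I_R2 = (V_1 - V_2)/R2 = (3.01 - 0)/360 = 0.00836 A
  Magnitude: I_R2 = 0.00836 A
Part 3:
  I_R1 = (V_0 - V_1)/R1 = (9 - 3.01)/390 = 0.01536 A
  P_R1 = I_R1² × R1 = (0.01536)² × 390 = 0.09201 W

Final answers:
1. V_1 = 3.01 V
2. I_R2 = 0.00836 A
3. P_R1 = 0.09201 W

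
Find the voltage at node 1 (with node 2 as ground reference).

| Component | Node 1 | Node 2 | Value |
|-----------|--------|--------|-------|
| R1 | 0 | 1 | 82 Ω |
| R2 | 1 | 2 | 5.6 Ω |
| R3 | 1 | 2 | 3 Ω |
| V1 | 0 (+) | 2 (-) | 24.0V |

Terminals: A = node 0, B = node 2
Nodal analysis, taking node 2 as the 0 V reference.
Source V1 fixes V_0 = 24 V.
KCL at each unknown node (sum of currents leaving = 0; resistances in Ω):
  Node 1: (V_1 - 24)/82 + (V_1 - 0)/5.6 + (V_1 - 0)/3 = 0
Collecting terms: 0.5241 × V_1 = 0.2927  =>  V_1 = 0.5584 V
The requested potential is V_1 = 0.5584 V.

Final answer: V_1 = 0.5584 V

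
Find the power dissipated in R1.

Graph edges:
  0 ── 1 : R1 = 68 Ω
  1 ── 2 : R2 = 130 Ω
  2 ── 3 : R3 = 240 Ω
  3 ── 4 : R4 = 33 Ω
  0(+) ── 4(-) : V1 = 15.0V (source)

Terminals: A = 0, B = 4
Nodal analysis, taking node 4 as the 0 V reference.
Source V1 fixes V_0 = 15 V.
KCL at each unknown node (sum of currents leaving = 0; resistances in Ω):
  Node 1: (V_1 - 15)/68 + (V_1 - V_2)/130 = 0
  Node 2: (V_2 - V_1)/130 + (V_2 - V_3)/240 = 0
  Node 3: (V_3 - V_2)/240 + (V_3 - 0)/33 = 0
Collecting terms (coefficients in siemens):
  0.0224·V_1 - 0.007692·V_2 = 0.2206
  0.01186·V_2 - 0.007692·V_1 - 0.004167·V_3 = 0
  0.03447·V_3 - 0.004167·V_2 = 0
Solving these 3 simultaneous equations (Gaussian elimination) gives:
  V_1 = 12.83 V, V_2 = 8.694 V, V_3 = 1.051 V
I_R1 = (V_0 - V_1)/R1 = (15 - 12.83)/68 = 0.03185 A
P_R1 = I_R1² × R1 = (0.03185)² × 68 = 0.06897 W

Final answer: 0.06897 W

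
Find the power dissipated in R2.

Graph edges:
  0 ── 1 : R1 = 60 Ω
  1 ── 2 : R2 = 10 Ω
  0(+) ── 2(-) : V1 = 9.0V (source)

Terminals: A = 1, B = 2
Nodal analysis, taking node 2 as the 0 V reference.
Source V1 fixes V_0 = 9 V.
KCL at each unknown node (sum of currents leaving = 0; resistances in Ω):
  Node 1: (V_1 - 9)/60 + (V_1 - 0)/10 = 0
Collecting terms: 0.1167 × V_1 = 0.15  =>  V_1 = 1.286 V
I_R2 = (V_1 - V_2)/R2 = (1.286 - 0)/10 = 0.1286 A
P_R2 = I_R2² × R2 = (0.1286)² × 10 = 0.1653 W

Final answer: 0.1653 W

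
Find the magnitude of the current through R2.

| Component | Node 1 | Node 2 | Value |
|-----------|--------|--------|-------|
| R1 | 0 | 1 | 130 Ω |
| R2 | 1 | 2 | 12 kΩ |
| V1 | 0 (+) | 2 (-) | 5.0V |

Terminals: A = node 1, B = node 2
Nodal analysis, taking node 2 as the 0 V reference.
Source V1 fixes V_0 = 5 V.
KCL at each unknown node (sum of currents leaving = 0; resistances in Ω):
  Node 1: (V_1 - 5)/130 + (V_1 - 0)/12000 = 0
Collecting terms: 0.007776 × V_1 = 0.03846  =>  V_1 = 4.946 V
I_R2 = (V_1 - V_2)/R2 = (4.946 - 0)/12000 = 0.0004122 A
|I_R2| = 0.0004122 A

Final answer: |I_R2| = 0.0004122 A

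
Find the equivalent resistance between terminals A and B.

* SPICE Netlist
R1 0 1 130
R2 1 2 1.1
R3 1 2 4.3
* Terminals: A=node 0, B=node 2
Reduce the network between node 0 (A) and node 2 (B) by series/parallel combination:
  Rp1 = R2 ‖ R3 (parallel, both between nodes 1 and 2) = 1/(1/1.1 + 1/4.3) = 0.8759 Ω
  Rs1 = R1 + Rp1 (series, joined only at node 1) = 130 + 0.8759 = 130.9 Ω
R_eq = 130.9 Ω

Final answer: 130.9 Ω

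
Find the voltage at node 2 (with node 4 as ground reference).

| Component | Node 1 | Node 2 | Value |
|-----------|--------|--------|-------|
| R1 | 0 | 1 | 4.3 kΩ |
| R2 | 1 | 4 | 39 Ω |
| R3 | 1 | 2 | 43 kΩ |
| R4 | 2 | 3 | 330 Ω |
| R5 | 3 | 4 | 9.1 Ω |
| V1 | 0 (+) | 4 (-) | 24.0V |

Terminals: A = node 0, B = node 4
Nodal analysis, taking node 4 as the 0 V reference.
Source V1 fixes V_0 = 24 V.
KCL at each unknown node (sum of currents leaving = 0; resistances in Ω):
  Node 1: (V_1 - 24)/4300 + (V_1 - 0)/39 + (V_1 - V_2)/43000 = 0
  Node 2: (V_2 - V_1)/43000 + (V_2 - V_3)/330 = 0
  Node 3: (V_3 - V_2)/330 + (V_3 - 0)/9.1 = 0
Collecting terms (coefficients in siemens):
  0.0259·V_1 - 0.00002326·V_2 = 0.005581
  0.003054·V_2 - 0.00002326·V_1 - 0.00303·V_3 = 0
  0.1129·V_3 - 0.00303·V_2 = 0
Solving these 3 simultaneous equations (Gaussian elimination) gives:
  V_1 = 0.2155 V, V_2 = 0.001686 V, V_3 = 0.00004525 V
The requested potential is V_2 = 0.001686 V.

Final answer: V_2 = 0.001686 V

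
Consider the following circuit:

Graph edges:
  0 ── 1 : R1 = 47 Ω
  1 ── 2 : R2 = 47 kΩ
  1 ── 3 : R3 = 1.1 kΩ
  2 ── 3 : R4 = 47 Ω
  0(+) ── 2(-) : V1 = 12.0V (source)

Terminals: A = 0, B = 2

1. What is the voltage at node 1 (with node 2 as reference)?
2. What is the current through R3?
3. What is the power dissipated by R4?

Nodal analysis, taking node 2 as the 0 V reference.
Source V1 fixes V_0 = 12 V.
KCL at each unknown node (sum of currents leaving = 0; resistances in Ω):
  Node 1: (V_1 - 12)/47 + (V_1 - 0)/47000 + (V_1 - V_3)/1100 = 0
  Node 3: (V_3 - V_1)/1100 + (V_3 - 0)/47 = 0
Collecting terms (coefficients in siemens):
  0.02221·V_1 - 0.0009091·V_3 = 0.2553
  0.02219·V_3 - 0.0009091·V_1 = 0
Determinant D = (0.02221)(0.02219) - (-0.0009091)(-0.0009091) = 0.0004919
V_1 = [(0.2553)(0.02219) - (-0.0009091)(0)]/D = 11.52 V
V_3 = [(0.02221)(0) - (0.2553)(-0.0009091)]/D = 0.4719 V
Part 1:
  Read off the nodal solution: V_1 = 11.52 V
Part 2:
  I_R3 = (V_1 - V_3)/R3 = (11.52 - 0.4719)/1100 = 0.01004 A
  Magnitude: I_R3 = 0.01004 A
Part 3:
  I_R4 = (V_2 - V_3)/R4 = (0 - 0.4719)/47 = -0.01004 A
  P_R4 = I_R4² × R4 = (-0.01004)² × 47 = 0.004738 W

Final answers:
1. V_1 = 11.52 V
2. I_R3 = 0.01004 A
3. P_R4 = 0.004738 W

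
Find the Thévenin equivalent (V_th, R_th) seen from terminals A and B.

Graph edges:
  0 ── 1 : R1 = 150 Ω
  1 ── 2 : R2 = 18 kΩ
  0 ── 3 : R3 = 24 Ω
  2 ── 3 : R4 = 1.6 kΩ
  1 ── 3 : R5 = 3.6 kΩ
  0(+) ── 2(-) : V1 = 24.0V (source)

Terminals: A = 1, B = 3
Step 1 — V_th is the open-circuit voltage V_A - V_B (nothing connected across the terminals).
Nodal analysis, taking node 2 as the 0 V reference.
Source V1 fixes V_0 = 24 V.
KCL at each unknown node (sum of currents leaving = 0; resistances in Ω):
  Node 1: (V_1 - 24)/150 + (V_1 - 0)/18000 + (V_1 - V_3)/3600 = 0
  Node 3: (V_3 - 24)/24 + (V_3 - 0)/1600 + (V_3 - V_1)/3600 = 0
Collecting terms (coefficients in siemens):
  0.007·V_1 - 0.0002778·V_3 = 0.16
  0.04257·V_3 - 0.0002778·V_1 = 1
Determinant D = (0.007)(0.04257) - (-0.0002778)(-0.0002778) = 0.0002979
V_1 = [(0.16)(0.04257) - (-0.0002778)(1)]/D = 23.8 V
V_3 = [(0.007)(1) - (0.16)(-0.0002778)]/D = 23.65 V
V_th = V_1 - V_3 = 23.8 - 23.65 = 0.1492 V
Step 2 — R_th: zero the source — replace V1 by a short circuit (node 2 merges into node 0) — and find the resistance seen between A (node 1) and B (node 3).
Reduce the network between node 1 (A) and node 3 (B) by series/parallel combination:
  Rp1 = R1 ‖ R2 (parallel, both between nodes 0 and 1) = 1/(1/150 + 1/18000) = 148.8 Ω
  Rp2 = R3 ‖ R4 (parallel, both between nodes 0 and 3) = 1/(1/24 + 1/1600) = 23.65 Ω
  Rs1 = Rp1 + Rp2 (series, joined only at node 0) = 148.8 + 23.65 = 172.4 Ω
  Rp3 = R5 ‖ Rs1 (parallel, both between nodes 1 and 3) = 1/(1/3600 + 1/172.4) = 164.5 Ω
R_th = 164.5 Ω

Final answer: V_th = 0.1492 V, R_th = 164.5 Ω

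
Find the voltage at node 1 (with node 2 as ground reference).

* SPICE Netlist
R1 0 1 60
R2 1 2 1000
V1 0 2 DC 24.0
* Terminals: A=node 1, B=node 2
Nodal analysis, taking node 2 as the 0 V reference.
Source V1 fixes V_0 = 24 V.
KCL at each unknown node (sum of currents leaving = 0; resistances in Ω):
  Node 1: (V_1 - 24)/60 + (V_1 - 0)/1000 = 0
Collecting terms: 0.01767 × V_1 = 0.4  =>  V_1 = 22.64 V
The requested potential is V_1 = 22.64 V.

Final answer: V_1 = 22.64 V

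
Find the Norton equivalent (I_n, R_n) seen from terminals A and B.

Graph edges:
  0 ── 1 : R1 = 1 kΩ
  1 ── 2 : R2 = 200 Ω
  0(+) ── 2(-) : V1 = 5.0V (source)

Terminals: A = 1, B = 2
Find the Thévenin equivalent first; then I_n = V_th/R_th and R_n = R_th.
Step 1 — V_th is the open-circuit voltage V_A - V_B (nothing connected across the terminals).
Nodal analysis, taking node 2 as the 0 V reference.
Source V1 fixes V_0 = 5 V.
KCL at each unknown node (sum of currents leaving = 0; resistances in Ω):
  Node 1: (V_1 - 5)/1000 + (V_1 - 0)/200 = 0
Collecting terms: 0.006 × V_1 = 0.005  =>  V_1 = 0.8333 V
V_th = V_1 - V_2 = 0.8333 - 0 = 0.8333 V
Step 2 — R_th: zero the source — replace V1 by a short circuit (node 2 merges into node 0) — and find the resistance seen between A (node 1) and B (node 0).
Reduce the network between node 1 (A) and node 0 (B) by series/parallel combination:
  Rp1 = R1 ‖ R2 (parallel, both between nodes 0 and 1) = 1/(1/1000 + 1/200) = 166.7 Ω
R_th = 166.7 Ω
I_n = V_th/R_th = 0.8333/166.7 = 0.005 A, and R_n = R_th = 166.7 Ω

Final answer: I_n = 0.005 A, R_n = 166.7 Ω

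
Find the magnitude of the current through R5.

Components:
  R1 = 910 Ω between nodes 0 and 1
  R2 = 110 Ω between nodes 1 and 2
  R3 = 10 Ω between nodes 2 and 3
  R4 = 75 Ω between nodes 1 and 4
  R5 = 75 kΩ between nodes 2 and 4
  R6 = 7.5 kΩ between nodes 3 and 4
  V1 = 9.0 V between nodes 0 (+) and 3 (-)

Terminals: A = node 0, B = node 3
Nodal analysis, taking node 3 as the 0 V reference.
Source V1 fixes V_0 = 9 V.
KCL at each unknown node (sum of currents leaving = 0; resistances in Ω):
  Node 1: (V_1 - 9)/910 + (V_1 - V_2)/110 + (V_1 - V_4)/75 = 0
  Node 2: (V_2 - V_1)/110 + (V_2 - 0)/10 + (V_2 - V_4)/75000 = 0
  Node 4: (V_4 - V_1)/75 + (V_4 - V_2)/75000 + (V_4 - 0)/7500 = 0
Collecting terms (coefficients in siemens):
  0.02352·V_1 - 0.009091·V_2 - 0.01333·V_4 = 0.00989
  0.1091·V_2 - 0.009091·V_1 - 0.00001333·V_4 = 0
  0.01348·V_4 - 0.01333·V_1 - 0.00001333·V_2 = 0
Solving these 3 simultaneous equations (Gaussian elimination) gives:
  V_1 = 1.033 V, V_2 = 0.08619 V, V_4 = 1.022 V
I_R5 = (V_2 - V_4)/R5 = (0.08619 - 1.022)/75000 = -0.00001247 A
|I_R5| = 0.00001247 A

Final answer: |I_R5| = 1.247e-05 A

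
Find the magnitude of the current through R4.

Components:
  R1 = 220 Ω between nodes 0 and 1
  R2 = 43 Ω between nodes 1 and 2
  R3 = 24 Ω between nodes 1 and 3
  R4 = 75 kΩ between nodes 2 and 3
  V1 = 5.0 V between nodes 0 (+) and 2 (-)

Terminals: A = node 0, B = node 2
Nodal analysis, taking node 2 as the 0 V reference.
Source V1 fixes V_0 = 5 V.
KCL at each unknown node (sum of currents leaving = 0; resistances in Ω):
  Node 1: (V_1 - 5)/220 + (V_1 - 0)/43 + (V_1 - V_3)/24 = 0
  Node 3: (V_3 - V_1)/24 + (V_3 - 0)/75000 = 0
Collecting terms (coefficients in siemens):
  0.06947·V_1 - 0.04167·V_3 = 0.02273
  0.04168·V_3 - 0.04167·V_1 = 0
Determinant D = (0.06947)(0.04168) - (-0.04167)(-0.04167) = 0.001159
V_1 = [(0.02273)(0.04168) - (-0.04167)(0)]/D = 0.8171 V
V_3 = [(0.06947)(0) - (0.02273)(-0.04167)]/D = 0.8168 V
I_R4 = (V_2 - V_3)/R4 = (0 - 0.8168)/75000 = -0.00001089 A
|I_R4| = 0.00001089 A

Final answer: |I_R4| = 1.089e-05 A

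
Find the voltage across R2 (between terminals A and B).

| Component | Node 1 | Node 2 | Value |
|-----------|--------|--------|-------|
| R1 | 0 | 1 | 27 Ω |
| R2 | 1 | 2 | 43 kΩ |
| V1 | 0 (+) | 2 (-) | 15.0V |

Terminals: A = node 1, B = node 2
R1 and R2 are in series across V1 (node 0 → node 1 → node 2), and the output A–B is taken across R2, so this is a voltage divider.
Series current: I = V1/(R1 + R2) = 15/(27 + 43000) = 15/43030 = 0.0003486 A
V_R2 = I × R2 = V1 × R2/(R1 + R2) = 15 × 43000/43030 = 14.99 V

Final answer: 14.99 V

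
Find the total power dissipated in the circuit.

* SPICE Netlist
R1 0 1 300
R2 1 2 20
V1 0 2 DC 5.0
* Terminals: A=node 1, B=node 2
Nodal analysis, taking node 2 as the 0 V reference.
Source V1 fixes V_0 = 5 V.
KCL at each unknown node (sum of currents leaving = 0; resistances in Ω):
  Node 1: (V_1 - 5)/300 + (V_1 - 0)/20 = 0
Collecting terms: 0.05333 × V_1 = 0.01667  =>  V_1 = 0.3125 V
Power in each resistor, P = (ΔV)²/R:
  P_R1 = (5 - 0.3125)²/300 = 0.07324 W
  P_R2 = (0.3125 - 0)²/20 = 0.004883 W
P_total = P_R1 + P_R2 = 0.07812 W

Final answer: 0.07812 W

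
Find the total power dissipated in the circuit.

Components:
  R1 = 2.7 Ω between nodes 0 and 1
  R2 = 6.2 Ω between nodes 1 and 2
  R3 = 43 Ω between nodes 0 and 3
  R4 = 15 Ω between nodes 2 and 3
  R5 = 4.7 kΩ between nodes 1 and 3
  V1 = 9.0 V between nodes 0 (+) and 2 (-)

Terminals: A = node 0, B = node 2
Nodal analysis, taking node 2 as the 0 V reference.
Source V1 fixes V_0 = 9 V.
KCL at each unknown node (sum of currents leaving = 0; resistances in Ω):
  Node 1: (V_1 - 9)/2.7 + (V_1 - 0)/6.2 + (V_1 - V_3)/4700 = 0
  Node 3: (V_3 - 9)/43 + (V_3 - 0)/15 + (V_3 - V_1)/4700 = 0
Collecting terms (coefficients in siemens):
  0.5319·V_1 - 0.0002128·V_3 = 3.333
  0.09014·V_3 - 0.0002128·V_1 = 0.2093
Determinant D = (0.5319)(0.09014) - (-0.0002128)(-0.0002128) = 0.04794
V_1 = [(3.333)(0.09014) - (-0.0002128)(0.2093)]/D = 6.268 V
V_3 = [(0.5319)(0.2093) - (3.333)(-0.0002128)]/D = 2.337 V
Power in each resistor, P = (ΔV)²/R:
  P_R1 = (9 - 6.268)²/2.7 = 2.764 W
  P_R2 = (6.268 - 0)²/6.2 = 6.337 W
  P_R3 = (9 - 2.337)²/43 = 1.032 W
  P_R4 = (0 - 2.337)²/15 = 0.3641 W
  P_R5 = (6.268 - 2.337)²/4700 = 0.003288 W
P_total = P_R1 + P_R2 + P_R3 + P_R4 + P_R5 = 10.5 W

Final answer: 10.5 W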